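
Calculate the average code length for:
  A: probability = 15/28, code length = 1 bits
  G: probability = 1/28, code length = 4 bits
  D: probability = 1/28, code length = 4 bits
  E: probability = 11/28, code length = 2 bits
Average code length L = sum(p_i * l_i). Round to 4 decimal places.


Weighted contributions p_i * l_i:
  A: (15/28) * 1 = 15/28
  G: (1/28) * 4 = 4/28
  D: (1/28) * 4 = 4/28
  E: (11/28) * 2 = 22/28
Sum = (15 + 4 + 4 + 22)/28 = 45/28

L = 45/28 = 1.6071 bits/symbol


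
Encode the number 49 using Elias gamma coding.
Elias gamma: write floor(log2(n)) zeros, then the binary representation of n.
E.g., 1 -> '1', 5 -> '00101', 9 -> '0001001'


num_bits = floor(log2(49)) + 1 = 6
leading_zeros = num_bits - 1 = 5
binary(49) = 110001

Elias gamma(49) = '00000' + '110001' = 00000110001 (11 bits)


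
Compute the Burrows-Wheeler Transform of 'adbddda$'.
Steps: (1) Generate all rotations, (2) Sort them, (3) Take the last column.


Rotations (sorted):
  0: $adbddda -> last char: a
  1: a$adbddd -> last char: d
  2: adbddda$ -> last char: $
  3: bddda$ad -> last char: d
  4: da$adbdd -> last char: d
  5: dbddda$a -> last char: a
  6: dda$adbd -> last char: d
  7: ddda$adb -> last char: b


BWT = ad$ddadb


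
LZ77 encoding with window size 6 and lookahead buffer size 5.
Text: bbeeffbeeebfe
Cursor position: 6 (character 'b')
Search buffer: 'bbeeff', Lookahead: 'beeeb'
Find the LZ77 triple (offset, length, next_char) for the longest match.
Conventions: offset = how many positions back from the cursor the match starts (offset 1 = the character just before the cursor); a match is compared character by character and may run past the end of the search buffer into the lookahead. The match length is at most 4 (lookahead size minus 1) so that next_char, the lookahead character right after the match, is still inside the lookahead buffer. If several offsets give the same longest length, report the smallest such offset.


Try each offset into the search buffer:
  offset=1 (pos 5, char 'f'): match length 0
  offset=2 (pos 4, char 'f'): match length 0
  offset=3 (pos 3, char 'e'): match length 0
  offset=4 (pos 2, char 'e'): match length 0
  offset=5 (pos 1, char 'b'): match length 3
  offset=6 (pos 0, char 'b'): match length 1
Longest match has length 3 at offset 5.
next_char = character at position 6 + 3 = 9 -> 'e'

Best match: offset=5, length=3 (matching 'bee' starting at position 1)
LZ77 triple: (5, 3, 'e')


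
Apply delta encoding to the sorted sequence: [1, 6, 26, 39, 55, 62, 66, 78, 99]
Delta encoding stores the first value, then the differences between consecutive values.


First value: 1
Deltas:
  6 - 1 = 5
  26 - 6 = 20
  39 - 26 = 13
  55 - 39 = 16
  62 - 55 = 7
  66 - 62 = 4
  78 - 66 = 12
  99 - 78 = 21


Delta encoded: [1, 5, 20, 13, 16, 7, 4, 12, 21]


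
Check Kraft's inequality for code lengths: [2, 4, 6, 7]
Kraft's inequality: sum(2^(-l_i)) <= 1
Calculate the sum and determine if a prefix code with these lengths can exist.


Sum = 2^(-2) + 2^(-4) + 2^(-6) + 2^(-7)
    = 0.25 + 0.0625 + 0.015625 + 0.0078125
    = 43/128 = 0.3359375
Since 0.3359375 <= 1, Kraft's inequality IS satisfied.
A prefix code with these lengths CAN exist.

Kraft sum = 0.3359375. Satisfied.


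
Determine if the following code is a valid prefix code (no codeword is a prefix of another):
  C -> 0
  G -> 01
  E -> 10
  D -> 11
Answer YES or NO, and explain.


Checking each pair (does one codeword prefix another?):
  C='0' vs G='01': prefix -- VIOLATION

NO -- this is NOT a valid prefix code. C (0) is a prefix of G (01).


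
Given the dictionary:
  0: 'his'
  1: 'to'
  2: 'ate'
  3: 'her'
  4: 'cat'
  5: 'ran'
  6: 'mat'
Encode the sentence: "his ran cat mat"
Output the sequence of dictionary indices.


Look up each word in the dictionary:
  'his' -> 0
  'ran' -> 5
  'cat' -> 4
  'mat' -> 6

Encoded: [0, 5, 4, 6]


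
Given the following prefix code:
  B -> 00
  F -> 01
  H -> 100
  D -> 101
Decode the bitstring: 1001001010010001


Decoding step by step:
Bits 100 -> H
Bits 100 -> H
Bits 101 -> D
Bits 00 -> B
Bits 100 -> H
Bits 01 -> F


Decoded message: HHDBHF


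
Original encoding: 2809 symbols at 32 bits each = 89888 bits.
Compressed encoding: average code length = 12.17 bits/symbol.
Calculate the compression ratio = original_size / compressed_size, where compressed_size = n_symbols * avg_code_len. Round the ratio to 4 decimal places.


original_size = n_symbols * orig_bits = 2809 * 32 = 89888 bits
compressed_size = n_symbols * avg_code_len = 2809 * 12.17 = 34185.53 bits
ratio = original_size / compressed_size = 89888 / 34185.53 = 2.6294

Compression ratio = 2.6294


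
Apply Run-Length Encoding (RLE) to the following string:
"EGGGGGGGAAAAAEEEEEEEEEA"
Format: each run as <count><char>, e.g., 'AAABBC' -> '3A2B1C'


Scanning runs left to right:
  i=0: run of 'E' x 1 -> '1E'
  i=1: run of 'G' x 7 -> '7G'
  i=8: run of 'A' x 5 -> '5A'
  i=13: run of 'E' x 9 -> '9E'
  i=22: run of 'A' x 1 -> '1A'

RLE = 1E7G5A9E1A


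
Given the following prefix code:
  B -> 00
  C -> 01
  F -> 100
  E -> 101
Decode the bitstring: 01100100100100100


Decoding step by step:
Bits 01 -> C
Bits 100 -> F
Bits 100 -> F
Bits 100 -> F
Bits 100 -> F
Bits 100 -> F


Decoded message: CFFFFF


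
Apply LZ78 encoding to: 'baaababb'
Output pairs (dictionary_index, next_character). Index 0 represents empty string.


LZ78 encoding steps:
Dictionary: {0: ''}
Step 1: w='' (idx 0), next='b' -> output (0, 'b'), add 'b' as idx 1
Step 2: w='' (idx 0), next='a' -> output (0, 'a'), add 'a' as idx 2
Step 3: w='a' (idx 2), next='a' -> output (2, 'a'), add 'aa' as idx 3
Step 4: w='b' (idx 1), next='a' -> output (1, 'a'), add 'ba' as idx 4
Step 5: w='b' (idx 1), next='b' -> output (1, 'b'), add 'bb' as idx 5


Encoded: [(0, 'b'), (0, 'a'), (2, 'a'), (1, 'a'), (1, 'b')]


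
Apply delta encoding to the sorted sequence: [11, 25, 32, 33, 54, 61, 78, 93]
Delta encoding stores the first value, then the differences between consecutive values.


First value: 11
Deltas:
  25 - 11 = 14
  32 - 25 = 7
  33 - 32 = 1
  54 - 33 = 21
  61 - 54 = 7
  78 - 61 = 17
  93 - 78 = 15


Delta encoded: [11, 14, 7, 1, 21, 7, 17, 15]


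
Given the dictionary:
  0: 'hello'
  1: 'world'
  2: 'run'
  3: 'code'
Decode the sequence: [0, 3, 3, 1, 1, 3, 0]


Look up each index in the dictionary:
  0 -> 'hello'
  3 -> 'code'
  3 -> 'code'
  1 -> 'world'
  1 -> 'world'
  3 -> 'code'
  0 -> 'hello'

Decoded: "hello code code world world code hello"


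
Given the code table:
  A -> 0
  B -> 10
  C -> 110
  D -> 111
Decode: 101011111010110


Decoding:
10 -> B
10 -> B
111 -> D
110 -> C
10 -> B
110 -> C


Result: BBDCBC


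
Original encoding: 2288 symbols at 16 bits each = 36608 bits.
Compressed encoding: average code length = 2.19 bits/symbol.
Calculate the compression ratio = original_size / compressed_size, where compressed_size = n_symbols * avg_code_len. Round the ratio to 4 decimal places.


original_size = n_symbols * orig_bits = 2288 * 16 = 36608 bits
compressed_size = n_symbols * avg_code_len = 2288 * 2.19 = 5010.72 bits
ratio = original_size / compressed_size = 36608 / 5010.72 = 7.3059

Compression ratio = 7.3059


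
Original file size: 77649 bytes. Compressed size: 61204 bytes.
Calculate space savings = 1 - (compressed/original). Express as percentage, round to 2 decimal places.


ratio = compressed/original = 61204/77649 = 0.788214
savings = 1 - ratio = 1 - 0.788214 = 0.211786
as a percentage: 0.211786 * 100 = 21.18%

Space savings = 1 - 61204/77649 = 21.18%


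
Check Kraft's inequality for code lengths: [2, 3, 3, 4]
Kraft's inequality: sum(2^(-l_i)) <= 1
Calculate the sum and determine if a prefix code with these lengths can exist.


Sum = 2^(-2) + 2^(-3) + 2^(-3) + 2^(-4)
    = 0.25 + 0.125 + 0.125 + 0.0625
    = 9/16 = 0.5625
Since 0.5625 <= 1, Kraft's inequality IS satisfied.
A prefix code with these lengths CAN exist.

Kraft sum = 0.5625. Satisfied.


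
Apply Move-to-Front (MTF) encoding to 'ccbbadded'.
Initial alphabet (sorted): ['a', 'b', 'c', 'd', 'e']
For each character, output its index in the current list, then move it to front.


MTF encoding:
'c': index 2 in ['a', 'b', 'c', 'd', 'e'] -> ['c', 'a', 'b', 'd', 'e']
'c': index 0 in ['c', 'a', 'b', 'd', 'e'] -> ['c', 'a', 'b', 'd', 'e']
'b': index 2 in ['c', 'a', 'b', 'd', 'e'] -> ['b', 'c', 'a', 'd', 'e']
'b': index 0 in ['b', 'c', 'a', 'd', 'e'] -> ['b', 'c', 'a', 'd', 'e']
'a': index 2 in ['b', 'c', 'a', 'd', 'e'] -> ['a', 'b', 'c', 'd', 'e']
'd': index 3 in ['a', 'b', 'c', 'd', 'e'] -> ['d', 'a', 'b', 'c', 'e']
'd': index 0 in ['d', 'a', 'b', 'c', 'e'] -> ['d', 'a', 'b', 'c', 'e']
'e': index 4 in ['d', 'a', 'b', 'c', 'e'] -> ['e', 'd', 'a', 'b', 'c']
'd': index 1 in ['e', 'd', 'a', 'b', 'c'] -> ['d', 'e', 'a', 'b', 'c']


Output: [2, 0, 2, 0, 2, 3, 0, 4, 1]


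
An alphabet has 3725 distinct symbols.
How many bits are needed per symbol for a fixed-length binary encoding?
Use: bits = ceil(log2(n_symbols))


log2(3725) = 11.863
Bracket: 2^11 = 2048 < 3725 <= 2^12 = 4096
So ceil(log2(3725)) = 12

bits = ceil(log2(3725)) = ceil(11.863) = 12 bits


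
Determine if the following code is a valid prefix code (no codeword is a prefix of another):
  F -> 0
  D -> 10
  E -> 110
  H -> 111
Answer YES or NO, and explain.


Checking each pair (does one codeword prefix another?):
  F='0' vs D='10': no prefix
  F='0' vs E='110': no prefix
  F='0' vs H='111': no prefix
  D='10' vs F='0': no prefix
  D='10' vs E='110': no prefix
  D='10' vs H='111': no prefix
  E='110' vs F='0': no prefix
  E='110' vs D='10': no prefix
  E='110' vs H='111': no prefix
  H='111' vs F='0': no prefix
  H='111' vs D='10': no prefix
  H='111' vs E='110': no prefix
No violation found over all pairs.

YES -- this is a valid prefix code. No codeword is a prefix of any other codeword.


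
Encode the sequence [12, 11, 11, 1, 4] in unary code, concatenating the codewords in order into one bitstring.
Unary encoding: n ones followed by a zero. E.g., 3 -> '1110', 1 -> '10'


Encode each number as n ones followed by a terminating 0:
  12 -> 1111111111110 (13 bits)
  11 -> 111111111110 (12 bits)
  11 -> 111111111110 (12 bits)
  1 -> 10 (2 bits)
  4 -> 11110 (5 bits)
Total length = 13 + 12 + 12 + 2 + 5 = 44 bits.

Unary([12, 11, 11, 1, 4]) = 11111111111101111111111101111111111101011110 (44 bits)


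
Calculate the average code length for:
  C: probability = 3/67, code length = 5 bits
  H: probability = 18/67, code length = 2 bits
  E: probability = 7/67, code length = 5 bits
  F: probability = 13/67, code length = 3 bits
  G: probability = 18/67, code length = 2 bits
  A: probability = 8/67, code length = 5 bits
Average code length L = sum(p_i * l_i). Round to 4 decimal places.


Weighted contributions p_i * l_i:
  C: (3/67) * 5 = 15/67
  H: (18/67) * 2 = 36/67
  E: (7/67) * 5 = 35/67
  F: (13/67) * 3 = 39/67
  G: (18/67) * 2 = 36/67
  A: (8/67) * 5 = 40/67
Sum = (15 + 36 + 35 + 39 + 36 + 40)/67 = 201/67

L = 201/67 = 3.0000 bits/symbol


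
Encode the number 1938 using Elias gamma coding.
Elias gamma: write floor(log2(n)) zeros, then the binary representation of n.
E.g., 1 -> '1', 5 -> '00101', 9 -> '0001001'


num_bits = floor(log2(1938)) + 1 = 11
leading_zeros = num_bits - 1 = 10
binary(1938) = 11110010010

Elias gamma(1938) = '0000000000' + '11110010010' = 000000000011110010010 (21 bits)


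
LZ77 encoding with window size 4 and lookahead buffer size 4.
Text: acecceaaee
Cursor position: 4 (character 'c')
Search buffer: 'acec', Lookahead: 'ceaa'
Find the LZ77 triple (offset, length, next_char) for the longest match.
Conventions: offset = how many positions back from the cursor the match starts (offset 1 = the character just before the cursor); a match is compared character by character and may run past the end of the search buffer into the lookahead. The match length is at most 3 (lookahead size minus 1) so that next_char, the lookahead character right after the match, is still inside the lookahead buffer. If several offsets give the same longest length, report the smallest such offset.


Try each offset into the search buffer:
  offset=1 (pos 3, char 'c'): match length 1
  offset=2 (pos 2, char 'e'): match length 0
  offset=3 (pos 1, char 'c'): match length 2
  offset=4 (pos 0, char 'a'): match length 0
Longest match has length 2 at offset 3.
next_char = character at position 4 + 2 = 6 -> 'a'

Best match: offset=3, length=2 (matching 'ce' starting at position 1)
LZ77 triple: (3, 2, 'a')


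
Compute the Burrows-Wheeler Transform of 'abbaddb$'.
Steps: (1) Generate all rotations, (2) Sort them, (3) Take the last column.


Rotations (sorted):
  0: $abbaddb -> last char: b
  1: abbaddb$ -> last char: $
  2: addb$abb -> last char: b
  3: b$abbadd -> last char: d
  4: baddb$ab -> last char: b
  5: bbaddb$a -> last char: a
  6: db$abbad -> last char: d
  7: ddb$abba -> last char: a


BWT = b$bdbada


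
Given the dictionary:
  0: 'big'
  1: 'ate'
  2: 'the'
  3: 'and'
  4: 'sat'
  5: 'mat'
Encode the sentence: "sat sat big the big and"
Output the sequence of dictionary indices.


Look up each word in the dictionary:
  'sat' -> 4
  'sat' -> 4
  'big' -> 0
  'the' -> 2
  'big' -> 0
  'and' -> 3

Encoded: [4, 4, 0, 2, 0, 3]


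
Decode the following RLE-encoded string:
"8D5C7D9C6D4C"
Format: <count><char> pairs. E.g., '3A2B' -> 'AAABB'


Expanding each <count><char> pair:
  8D -> 'DDDDDDDD'
  5C -> 'CCCCC'
  7D -> 'DDDDDDD'
  9C -> 'CCCCCCCCC'
  6D -> 'DDDDDD'
  4C -> 'CCCC'

Decoded = DDDDDDDDCCCCCDDDDDDDCCCCCCCCCDDDDDDCCCC


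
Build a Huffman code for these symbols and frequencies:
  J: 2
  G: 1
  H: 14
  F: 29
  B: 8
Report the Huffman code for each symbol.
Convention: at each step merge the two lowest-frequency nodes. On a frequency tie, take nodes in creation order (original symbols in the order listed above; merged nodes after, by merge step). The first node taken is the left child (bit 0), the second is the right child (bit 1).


Huffman tree construction:
Step 1: Merge G(1) + J(2) = 3
Step 2: Merge (G+J)(3) + B(8) = 11
Step 3: Merge ((G+J)+B)(11) + H(14) = 25
Step 4: Merge (((G+J)+B)+H)(25) + F(29) = 54
Read each symbol's code off the tree from the root (left child = 0, right child = 1).

Codes:
  J: 0001 (length 4)
  G: 0000 (length 4)
  H: 01 (length 2)
  F: 1 (length 1)
  B: 001 (length 3)
Average code length: 93/54 = 1.7222 bits/symbol


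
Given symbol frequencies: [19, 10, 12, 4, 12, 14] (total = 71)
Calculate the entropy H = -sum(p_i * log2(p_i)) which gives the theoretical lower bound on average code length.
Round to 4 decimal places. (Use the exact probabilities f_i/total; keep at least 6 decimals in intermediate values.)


Per-symbol terms -p_i * log2(p_i) with p_i = f_i/71:
  p = 19/71 = 0.267606: log2(p) = -1.901820, -p*log2(p) = 0.508938
  p = 10/71 = 0.140845: log2(p) = -2.827819, -p*log2(p) = 0.398284
  p = 12/71 = 0.169014: log2(p) = -2.564785, -p*log2(p) = 0.433485
  p = 4/71 = 0.056338: log2(p) = -4.149747, -p*log2(p) = 0.233789
  p = 12/71 = 0.169014: log2(p) = -2.564785, -p*log2(p) = 0.433485
  p = 14/71 = 0.197183: log2(p) = -2.342392, -p*log2(p) = 0.461880
H = 0.508938 + 0.398284 + 0.433485 + 0.233789 + 0.433485 + 0.461880 = 2.469861

H = 2.4699 bits/symbol


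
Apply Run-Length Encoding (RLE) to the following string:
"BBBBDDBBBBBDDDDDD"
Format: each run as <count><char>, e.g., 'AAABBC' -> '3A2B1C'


Scanning runs left to right:
  i=0: run of 'B' x 4 -> '4B'
  i=4: run of 'D' x 2 -> '2D'
  i=6: run of 'B' x 5 -> '5B'
  i=11: run of 'D' x 6 -> '6D'

RLE = 4B2D5B6D


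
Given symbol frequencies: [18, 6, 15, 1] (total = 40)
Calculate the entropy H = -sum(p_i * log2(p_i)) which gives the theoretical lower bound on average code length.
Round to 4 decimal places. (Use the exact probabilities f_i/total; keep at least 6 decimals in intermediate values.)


Per-symbol terms -p_i * log2(p_i) with p_i = f_i/40:
  p = 18/40 = 0.450000: log2(p) = -1.152003, -p*log2(p) = 0.518401
  p = 6/40 = 0.150000: log2(p) = -2.736966, -p*log2(p) = 0.410545
  p = 15/40 = 0.375000: log2(p) = -1.415037, -p*log2(p) = 0.530639
  p = 1/40 = 0.025000: log2(p) = -5.321928, -p*log2(p) = 0.133048
H = 0.518401 + 0.410545 + 0.530639 + 0.133048 = 1.592633

H = 1.5926 bits/symbol


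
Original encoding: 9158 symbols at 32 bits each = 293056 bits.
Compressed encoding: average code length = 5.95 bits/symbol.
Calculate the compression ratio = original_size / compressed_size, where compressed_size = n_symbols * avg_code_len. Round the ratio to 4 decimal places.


original_size = n_symbols * orig_bits = 9158 * 32 = 293056 bits
compressed_size = n_symbols * avg_code_len = 9158 * 5.95 = 54490.1 bits
ratio = original_size / compressed_size = 293056 / 54490.1 = 5.3782

Compression ratio = 5.3782


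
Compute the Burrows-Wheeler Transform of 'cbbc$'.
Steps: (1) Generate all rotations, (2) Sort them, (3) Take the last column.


Rotations (sorted):
  0: $cbbc -> last char: c
  1: bbc$c -> last char: c
  2: bc$cb -> last char: b
  3: c$cbb -> last char: b
  4: cbbc$ -> last char: $


BWT = ccbb$


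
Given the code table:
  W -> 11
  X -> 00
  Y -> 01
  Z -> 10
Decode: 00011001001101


Decoding:
00 -> X
01 -> Y
10 -> Z
01 -> Y
00 -> X
11 -> W
01 -> Y


Result: XYZYXWY


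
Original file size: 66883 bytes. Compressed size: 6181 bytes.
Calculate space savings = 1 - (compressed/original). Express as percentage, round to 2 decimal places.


ratio = compressed/original = 6181/66883 = 0.092415
savings = 1 - ratio = 1 - 0.092415 = 0.907585
as a percentage: 0.907585 * 100 = 90.76%

Space savings = 1 - 6181/66883 = 90.76%


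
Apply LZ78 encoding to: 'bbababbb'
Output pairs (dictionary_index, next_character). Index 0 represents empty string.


LZ78 encoding steps:
Dictionary: {0: ''}
Step 1: w='' (idx 0), next='b' -> output (0, 'b'), add 'b' as idx 1
Step 2: w='b' (idx 1), next='a' -> output (1, 'a'), add 'ba' as idx 2
Step 3: w='ba' (idx 2), next='b' -> output (2, 'b'), add 'bab' as idx 3
Step 4: w='b' (idx 1), next='b' -> output (1, 'b'), add 'bb' as idx 4


Encoded: [(0, 'b'), (1, 'a'), (2, 'b'), (1, 'b')]


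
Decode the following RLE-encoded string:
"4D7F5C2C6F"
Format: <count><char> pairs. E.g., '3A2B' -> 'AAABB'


Expanding each <count><char> pair:
  4D -> 'DDDD'
  7F -> 'FFFFFFF'
  5C -> 'CCCCC'
  2C -> 'CC'
  6F -> 'FFFFFF'

Decoded = DDDDFFFFFFFCCCCCCCFFFFFF


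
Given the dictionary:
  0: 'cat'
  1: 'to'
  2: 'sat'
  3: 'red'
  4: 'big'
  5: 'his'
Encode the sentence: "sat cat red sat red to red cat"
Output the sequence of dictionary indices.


Look up each word in the dictionary:
  'sat' -> 2
  'cat' -> 0
  'red' -> 3
  'sat' -> 2
  'red' -> 3
  'to' -> 1
  'red' -> 3
  'cat' -> 0

Encoded: [2, 0, 3, 2, 3, 1, 3, 0]


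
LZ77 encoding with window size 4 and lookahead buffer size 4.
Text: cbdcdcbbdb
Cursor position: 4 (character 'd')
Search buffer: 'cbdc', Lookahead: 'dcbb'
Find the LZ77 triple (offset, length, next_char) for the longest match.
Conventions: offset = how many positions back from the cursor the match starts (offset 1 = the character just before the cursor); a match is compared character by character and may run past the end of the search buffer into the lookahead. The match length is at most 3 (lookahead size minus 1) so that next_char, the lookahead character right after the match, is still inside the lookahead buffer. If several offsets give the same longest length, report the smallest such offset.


Try each offset into the search buffer:
  offset=1 (pos 3, char 'c'): match length 0
  offset=2 (pos 2, char 'd'): match length 2
  offset=3 (pos 1, char 'b'): match length 0
  offset=4 (pos 0, char 'c'): match length 0
Longest match has length 2 at offset 2.
next_char = character at position 4 + 2 = 6 -> 'b'

Best match: offset=2, length=2 (matching 'dc' starting at position 2)
LZ77 triple: (2, 2, 'b')


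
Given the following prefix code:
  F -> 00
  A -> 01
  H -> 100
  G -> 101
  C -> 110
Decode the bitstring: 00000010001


Decoding step by step:
Bits 00 -> F
Bits 00 -> F
Bits 00 -> F
Bits 100 -> H
Bits 01 -> A


Decoded message: FFFHA


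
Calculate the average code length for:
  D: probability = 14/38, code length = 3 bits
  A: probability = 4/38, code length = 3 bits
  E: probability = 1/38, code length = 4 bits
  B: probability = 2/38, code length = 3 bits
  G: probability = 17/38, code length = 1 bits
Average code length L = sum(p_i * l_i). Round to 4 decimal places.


Weighted contributions p_i * l_i:
  D: (14/38) * 3 = 42/38
  A: (4/38) * 3 = 12/38
  E: (1/38) * 4 = 4/38
  B: (2/38) * 3 = 6/38
  G: (17/38) * 1 = 17/38
Sum = (42 + 12 + 4 + 6 + 17)/38 = 81/38

L = 81/38 = 2.1316 bits/symbol


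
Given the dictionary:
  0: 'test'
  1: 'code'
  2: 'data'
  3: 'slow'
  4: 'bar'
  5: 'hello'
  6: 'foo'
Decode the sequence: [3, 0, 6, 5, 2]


Look up each index in the dictionary:
  3 -> 'slow'
  0 -> 'test'
  6 -> 'foo'
  5 -> 'hello'
  2 -> 'data'

Decoded: "slow test foo hello data"


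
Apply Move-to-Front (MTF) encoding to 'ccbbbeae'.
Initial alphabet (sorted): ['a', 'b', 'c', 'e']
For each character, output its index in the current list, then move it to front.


MTF encoding:
'c': index 2 in ['a', 'b', 'c', 'e'] -> ['c', 'a', 'b', 'e']
'c': index 0 in ['c', 'a', 'b', 'e'] -> ['c', 'a', 'b', 'e']
'b': index 2 in ['c', 'a', 'b', 'e'] -> ['b', 'c', 'a', 'e']
'b': index 0 in ['b', 'c', 'a', 'e'] -> ['b', 'c', 'a', 'e']
'b': index 0 in ['b', 'c', 'a', 'e'] -> ['b', 'c', 'a', 'e']
'e': index 3 in ['b', 'c', 'a', 'e'] -> ['e', 'b', 'c', 'a']
'a': index 3 in ['e', 'b', 'c', 'a'] -> ['a', 'e', 'b', 'c']
'e': index 1 in ['a', 'e', 'b', 'c'] -> ['e', 'a', 'b', 'c']


Output: [2, 0, 2, 0, 0, 3, 3, 1]


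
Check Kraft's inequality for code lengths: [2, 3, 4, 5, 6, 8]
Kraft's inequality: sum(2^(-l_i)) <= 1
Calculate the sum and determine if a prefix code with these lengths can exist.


Sum = 2^(-2) + 2^(-3) + 2^(-4) + 2^(-5) + 2^(-6) + 2^(-8)
    = 0.25 + 0.125 + 0.0625 + 0.03125 + 0.015625 + 0.00390625
    = 125/256 = 0.48828125
Since 0.48828125 <= 1, Kraft's inequality IS satisfied.
A prefix code with these lengths CAN exist.

Kraft sum = 0.48828125. Satisfied.


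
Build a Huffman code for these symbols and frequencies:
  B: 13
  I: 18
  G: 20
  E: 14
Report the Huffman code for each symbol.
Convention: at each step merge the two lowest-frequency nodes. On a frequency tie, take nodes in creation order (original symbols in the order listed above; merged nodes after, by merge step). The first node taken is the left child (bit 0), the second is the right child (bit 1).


Huffman tree construction:
Step 1: Merge B(13) + E(14) = 27
Step 2: Merge I(18) + G(20) = 38
Step 3: Merge (B+E)(27) + (I+G)(38) = 65
Read each symbol's code off the tree from the root (left child = 0, right child = 1).

Codes:
  B: 00 (length 2)
  I: 10 (length 2)
  G: 11 (length 2)
  E: 01 (length 2)
Average code length: 130/65 = 2.0000 bits/symbol


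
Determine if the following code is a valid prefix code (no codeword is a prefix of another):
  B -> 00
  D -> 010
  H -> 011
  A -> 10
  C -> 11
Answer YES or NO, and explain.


Checking each pair (does one codeword prefix another?):
  B='00' vs D='010': no prefix
  B='00' vs H='011': no prefix
  B='00' vs A='10': no prefix
  B='00' vs C='11': no prefix
  D='010' vs B='00': no prefix
  D='010' vs H='011': no prefix
  D='010' vs A='10': no prefix
  D='010' vs C='11': no prefix
  H='011' vs B='00': no prefix
  H='011' vs D='010': no prefix
  H='011' vs A='10': no prefix
  H='011' vs C='11': no prefix
  A='10' vs B='00': no prefix
  A='10' vs D='010': no prefix
  A='10' vs H='011': no prefix
  A='10' vs C='11': no prefix
  C='11' vs B='00': no prefix
  C='11' vs D='010': no prefix
  C='11' vs H='011': no prefix
  C='11' vs A='10': no prefix
No violation found over all pairs.

YES -- this is a valid prefix code. No codeword is a prefix of any other codeword.


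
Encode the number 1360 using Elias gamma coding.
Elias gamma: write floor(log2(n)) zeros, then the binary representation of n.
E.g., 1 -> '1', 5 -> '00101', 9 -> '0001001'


num_bits = floor(log2(1360)) + 1 = 11
leading_zeros = num_bits - 1 = 10
binary(1360) = 10101010000

Elias gamma(1360) = '0000000000' + '10101010000' = 000000000010101010000 (21 bits)


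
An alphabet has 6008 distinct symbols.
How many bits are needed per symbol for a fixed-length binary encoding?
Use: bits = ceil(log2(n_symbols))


log2(6008) = 12.5527
Bracket: 2^12 = 4096 < 6008 <= 2^13 = 8192
So ceil(log2(6008)) = 13

bits = ceil(log2(6008)) = ceil(12.5527) = 13 bits


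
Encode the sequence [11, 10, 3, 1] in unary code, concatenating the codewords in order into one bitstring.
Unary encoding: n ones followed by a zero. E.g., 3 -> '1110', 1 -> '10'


Encode each number as n ones followed by a terminating 0:
  11 -> 111111111110 (12 bits)
  10 -> 11111111110 (11 bits)
  3 -> 1110 (4 bits)
  1 -> 10 (2 bits)
Total length = 12 + 11 + 4 + 2 = 29 bits.

Unary([11, 10, 3, 1]) = 11111111111011111111110111010 (29 bits)


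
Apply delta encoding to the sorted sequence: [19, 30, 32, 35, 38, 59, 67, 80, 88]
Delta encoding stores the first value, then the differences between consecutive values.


First value: 19
Deltas:
  30 - 19 = 11
  32 - 30 = 2
  35 - 32 = 3
  38 - 35 = 3
  59 - 38 = 21
  67 - 59 = 8
  80 - 67 = 13
  88 - 80 = 8


Delta encoded: [19, 11, 2, 3, 3, 21, 8, 13, 8]


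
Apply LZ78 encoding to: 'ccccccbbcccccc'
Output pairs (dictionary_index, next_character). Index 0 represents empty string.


LZ78 encoding steps:
Dictionary: {0: ''}
Step 1: w='' (idx 0), next='c' -> output (0, 'c'), add 'c' as idx 1
Step 2: w='c' (idx 1), next='c' -> output (1, 'c'), add 'cc' as idx 2
Step 3: w='cc' (idx 2), next='c' -> output (2, 'c'), add 'ccc' as idx 3
Step 4: w='' (idx 0), next='b' -> output (0, 'b'), add 'b' as idx 4
Step 5: w='b' (idx 4), next='c' -> output (4, 'c'), add 'bc' as idx 5
Step 6: w='ccc' (idx 3), next='c' -> output (3, 'c'), add 'cccc' as idx 6
Step 7: w='c' (idx 1), end of input -> output (1, '')


Encoded: [(0, 'c'), (1, 'c'), (2, 'c'), (0, 'b'), (4, 'c'), (3, 'c'), (1, '')]


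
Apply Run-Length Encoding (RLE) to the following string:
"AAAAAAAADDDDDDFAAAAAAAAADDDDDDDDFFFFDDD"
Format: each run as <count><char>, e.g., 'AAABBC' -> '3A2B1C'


Scanning runs left to right:
  i=0: run of 'A' x 8 -> '8A'
  i=8: run of 'D' x 6 -> '6D'
  i=14: run of 'F' x 1 -> '1F'
  i=15: run of 'A' x 9 -> '9A'
  i=24: run of 'D' x 8 -> '8D'
  i=32: run of 'F' x 4 -> '4F'
  i=36: run of 'D' x 3 -> '3D'

RLE = 8A6D1F9A8D4F3D


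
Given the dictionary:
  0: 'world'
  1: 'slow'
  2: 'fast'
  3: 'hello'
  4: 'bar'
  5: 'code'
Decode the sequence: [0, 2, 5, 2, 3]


Look up each index in the dictionary:
  0 -> 'world'
  2 -> 'fast'
  5 -> 'code'
  2 -> 'fast'
  3 -> 'hello'

Decoded: "world fast code fast hello"


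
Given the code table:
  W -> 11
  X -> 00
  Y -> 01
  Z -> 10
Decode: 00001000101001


Decoding:
00 -> X
00 -> X
10 -> Z
00 -> X
10 -> Z
10 -> Z
01 -> Y


Result: XXZXZZY


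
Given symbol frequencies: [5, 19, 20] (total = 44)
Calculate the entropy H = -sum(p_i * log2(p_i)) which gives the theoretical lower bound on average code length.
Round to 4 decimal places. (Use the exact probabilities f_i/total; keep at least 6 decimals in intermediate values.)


Per-symbol terms -p_i * log2(p_i) with p_i = f_i/44:
  p = 5/44 = 0.113636: log2(p) = -3.137504, -p*log2(p) = 0.356534
  p = 19/44 = 0.431818: log2(p) = -1.211504, -p*log2(p) = 0.523149
  p = 20/44 = 0.454545: log2(p) = -1.137504, -p*log2(p) = 0.517047
H = 0.356534 + 0.523149 + 0.517047 = 1.396730

H = 1.3967 bits/symbol


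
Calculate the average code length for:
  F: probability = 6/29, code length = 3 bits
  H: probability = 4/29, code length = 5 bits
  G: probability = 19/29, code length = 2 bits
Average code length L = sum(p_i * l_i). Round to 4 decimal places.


Weighted contributions p_i * l_i:
  F: (6/29) * 3 = 18/29
  H: (4/29) * 5 = 20/29
  G: (19/29) * 2 = 38/29
Sum = (18 + 20 + 38)/29 = 76/29

L = 76/29 = 2.6207 bits/symbol


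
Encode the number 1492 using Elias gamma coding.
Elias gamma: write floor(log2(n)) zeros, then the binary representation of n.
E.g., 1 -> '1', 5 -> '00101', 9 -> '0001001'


num_bits = floor(log2(1492)) + 1 = 11
leading_zeros = num_bits - 1 = 10
binary(1492) = 10111010100

Elias gamma(1492) = '0000000000' + '10111010100' = 000000000010111010100 (21 bits)


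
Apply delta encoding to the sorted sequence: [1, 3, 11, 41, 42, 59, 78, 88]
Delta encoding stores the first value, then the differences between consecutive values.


First value: 1
Deltas:
  3 - 1 = 2
  11 - 3 = 8
  41 - 11 = 30
  42 - 41 = 1
  59 - 42 = 17
  78 - 59 = 19
  88 - 78 = 10


Delta encoded: [1, 2, 8, 30, 1, 17, 19, 10]


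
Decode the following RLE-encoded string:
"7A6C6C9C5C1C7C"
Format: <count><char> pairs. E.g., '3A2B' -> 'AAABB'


Expanding each <count><char> pair:
  7A -> 'AAAAAAA'
  6C -> 'CCCCCC'
  6C -> 'CCCCCC'
  9C -> 'CCCCCCCCC'
  5C -> 'CCCCC'
  1C -> 'C'
  7C -> 'CCCCCCC'

Decoded = AAAAAAACCCCCCCCCCCCCCCCCCCCCCCCCCCCCCCCCC


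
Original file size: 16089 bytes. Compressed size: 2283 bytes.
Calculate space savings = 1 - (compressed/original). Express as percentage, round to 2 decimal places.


ratio = compressed/original = 2283/16089 = 0.141898
savings = 1 - ratio = 1 - 0.141898 = 0.858102
as a percentage: 0.858102 * 100 = 85.81%

Space savings = 1 - 2283/16089 = 85.81%


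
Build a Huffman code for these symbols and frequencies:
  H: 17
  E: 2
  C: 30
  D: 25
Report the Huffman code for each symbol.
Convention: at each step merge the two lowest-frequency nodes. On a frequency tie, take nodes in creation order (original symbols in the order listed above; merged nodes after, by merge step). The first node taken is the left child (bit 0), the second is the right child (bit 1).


Huffman tree construction:
Step 1: Merge E(2) + H(17) = 19
Step 2: Merge (E+H)(19) + D(25) = 44
Step 3: Merge C(30) + ((E+H)+D)(44) = 74
Read each symbol's code off the tree from the root (left child = 0, right child = 1).

Codes:
  H: 101 (length 3)
  E: 100 (length 3)
  C: 0 (length 1)
  D: 11 (length 2)
Average code length: 137/74 = 1.8514 bits/symbol


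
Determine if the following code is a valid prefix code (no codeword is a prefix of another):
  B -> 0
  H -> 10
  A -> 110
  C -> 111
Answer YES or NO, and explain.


Checking each pair (does one codeword prefix another?):
  B='0' vs H='10': no prefix
  B='0' vs A='110': no prefix
  B='0' vs C='111': no prefix
  H='10' vs B='0': no prefix
  H='10' vs A='110': no prefix
  H='10' vs C='111': no prefix
  A='110' vs B='0': no prefix
  A='110' vs H='10': no prefix
  A='110' vs C='111': no prefix
  C='111' vs B='0': no prefix
  C='111' vs H='10': no prefix
  C='111' vs A='110': no prefix
No violation found over all pairs.

YES -- this is a valid prefix code. No codeword is a prefix of any other codeword.


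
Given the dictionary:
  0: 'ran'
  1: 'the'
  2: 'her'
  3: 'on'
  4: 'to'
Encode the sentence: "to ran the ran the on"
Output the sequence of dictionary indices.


Look up each word in the dictionary:
  'to' -> 4
  'ran' -> 0
  'the' -> 1
  'ran' -> 0
  'the' -> 1
  'on' -> 3

Encoded: [4, 0, 1, 0, 1, 3]


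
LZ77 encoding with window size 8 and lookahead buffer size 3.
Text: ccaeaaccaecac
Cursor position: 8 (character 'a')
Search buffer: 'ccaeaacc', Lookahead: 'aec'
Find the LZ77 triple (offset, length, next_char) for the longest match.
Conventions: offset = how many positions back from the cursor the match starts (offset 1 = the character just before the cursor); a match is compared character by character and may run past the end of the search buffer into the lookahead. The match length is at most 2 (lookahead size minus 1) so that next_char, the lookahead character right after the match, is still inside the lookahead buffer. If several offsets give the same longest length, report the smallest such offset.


Try each offset into the search buffer:
  offset=1 (pos 7, char 'c'): match length 0
  offset=2 (pos 6, char 'c'): match length 0
  offset=3 (pos 5, char 'a'): match length 1
  offset=4 (pos 4, char 'a'): match length 1
  offset=5 (pos 3, char 'e'): match length 0
  offset=6 (pos 2, char 'a'): match length 2
  offset=7 (pos 1, char 'c'): match length 0
  offset=8 (pos 0, char 'c'): match length 0
Longest match has length 2 at offset 6.
next_char = character at position 8 + 2 = 10 -> 'c'

Best match: offset=6, length=2 (matching 'ae' starting at position 2)
LZ77 triple: (6, 2, 'c')


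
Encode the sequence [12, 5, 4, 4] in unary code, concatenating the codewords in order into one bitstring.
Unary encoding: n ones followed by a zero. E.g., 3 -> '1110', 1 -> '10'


Encode each number as n ones followed by a terminating 0:
  12 -> 1111111111110 (13 bits)
  5 -> 111110 (6 bits)
  4 -> 11110 (5 bits)
  4 -> 11110 (5 bits)
Total length = 13 + 6 + 5 + 5 = 29 bits.

Unary([12, 5, 4, 4]) = 11111111111101111101111011110 (29 bits)


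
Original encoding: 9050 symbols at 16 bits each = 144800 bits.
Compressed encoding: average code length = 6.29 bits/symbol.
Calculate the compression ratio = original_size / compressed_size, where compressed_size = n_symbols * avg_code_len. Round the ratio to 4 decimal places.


original_size = n_symbols * orig_bits = 9050 * 16 = 144800 bits
compressed_size = n_symbols * avg_code_len = 9050 * 6.29 = 56924.5 bits
ratio = original_size / compressed_size = 144800 / 56924.5 = 2.5437

Compression ratio = 2.5437


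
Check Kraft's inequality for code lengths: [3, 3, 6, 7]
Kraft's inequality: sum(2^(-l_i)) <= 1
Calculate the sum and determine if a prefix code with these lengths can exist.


Sum = 2^(-3) + 2^(-3) + 2^(-6) + 2^(-7)
    = 0.125 + 0.125 + 0.015625 + 0.0078125
    = 35/128 = 0.2734375
Since 0.2734375 <= 1, Kraft's inequality IS satisfied.
A prefix code with these lengths CAN exist.

Kraft sum = 0.2734375. Satisfied.


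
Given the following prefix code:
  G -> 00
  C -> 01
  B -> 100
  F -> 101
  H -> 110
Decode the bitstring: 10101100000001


Decoding step by step:
Bits 101 -> F
Bits 01 -> C
Bits 100 -> B
Bits 00 -> G
Bits 00 -> G
Bits 01 -> C


Decoded message: FCBGGC


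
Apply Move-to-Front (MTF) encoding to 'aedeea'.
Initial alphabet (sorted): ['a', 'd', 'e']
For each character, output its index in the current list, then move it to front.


MTF encoding:
'a': index 0 in ['a', 'd', 'e'] -> ['a', 'd', 'e']
'e': index 2 in ['a', 'd', 'e'] -> ['e', 'a', 'd']
'd': index 2 in ['e', 'a', 'd'] -> ['d', 'e', 'a']
'e': index 1 in ['d', 'e', 'a'] -> ['e', 'd', 'a']
'e': index 0 in ['e', 'd', 'a'] -> ['e', 'd', 'a']
'a': index 2 in ['e', 'd', 'a'] -> ['a', 'e', 'd']


Output: [0, 2, 2, 1, 0, 2]


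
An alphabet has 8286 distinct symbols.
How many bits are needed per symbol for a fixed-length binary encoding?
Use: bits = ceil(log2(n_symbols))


log2(8286) = 13.0165
Bracket: 2^13 = 8192 < 8286 <= 2^14 = 16384
So ceil(log2(8286)) = 14

bits = ceil(log2(8286)) = ceil(13.0165) = 14 bits


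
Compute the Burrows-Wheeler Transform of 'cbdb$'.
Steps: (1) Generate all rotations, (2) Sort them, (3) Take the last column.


Rotations (sorted):
  0: $cbdb -> last char: b
  1: b$cbd -> last char: d
  2: bdb$c -> last char: c
  3: cbdb$ -> last char: $
  4: db$cb -> last char: b


BWT = bdc$b


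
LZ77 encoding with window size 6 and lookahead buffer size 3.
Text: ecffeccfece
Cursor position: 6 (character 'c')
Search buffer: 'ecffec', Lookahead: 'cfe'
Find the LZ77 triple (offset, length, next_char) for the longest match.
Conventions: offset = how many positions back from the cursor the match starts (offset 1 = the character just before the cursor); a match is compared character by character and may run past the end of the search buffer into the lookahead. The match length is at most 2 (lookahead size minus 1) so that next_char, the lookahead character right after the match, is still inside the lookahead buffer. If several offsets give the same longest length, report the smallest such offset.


Try each offset into the search buffer:
  offset=1 (pos 5, char 'c'): match length 1
  offset=2 (pos 4, char 'e'): match length 0
  offset=3 (pos 3, char 'f'): match length 0
  offset=4 (pos 2, char 'f'): match length 0
  offset=5 (pos 1, char 'c'): match length 2
  offset=6 (pos 0, char 'e'): match length 0
Longest match has length 2 at offset 5.
next_char = character at position 6 + 2 = 8 -> 'e'

Best match: offset=5, length=2 (matching 'cf' starting at position 1)
LZ77 triple: (5, 2, 'e')


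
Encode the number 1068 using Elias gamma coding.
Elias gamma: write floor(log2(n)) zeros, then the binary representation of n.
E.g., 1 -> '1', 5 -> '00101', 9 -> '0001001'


num_bits = floor(log2(1068)) + 1 = 11
leading_zeros = num_bits - 1 = 10
binary(1068) = 10000101100

Elias gamma(1068) = '0000000000' + '10000101100' = 000000000010000101100 (21 bits)


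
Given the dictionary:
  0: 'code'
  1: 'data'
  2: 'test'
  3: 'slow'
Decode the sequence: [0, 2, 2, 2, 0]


Look up each index in the dictionary:
  0 -> 'code'
  2 -> 'test'
  2 -> 'test'
  2 -> 'test'
  0 -> 'code'

Decoded: "code test test test code"


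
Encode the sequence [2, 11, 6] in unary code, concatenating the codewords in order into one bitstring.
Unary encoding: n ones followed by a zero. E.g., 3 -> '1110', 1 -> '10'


Encode each number as n ones followed by a terminating 0:
  2 -> 110 (3 bits)
  11 -> 111111111110 (12 bits)
  6 -> 1111110 (7 bits)
Total length = 3 + 12 + 7 = 22 bits.

Unary([2, 11, 6]) = 1101111111111101111110 (22 bits)


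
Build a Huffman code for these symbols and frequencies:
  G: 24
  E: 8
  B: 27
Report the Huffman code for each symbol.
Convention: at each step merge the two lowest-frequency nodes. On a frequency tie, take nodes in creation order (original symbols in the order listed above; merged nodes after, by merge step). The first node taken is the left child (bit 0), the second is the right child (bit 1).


Huffman tree construction:
Step 1: Merge E(8) + G(24) = 32
Step 2: Merge B(27) + (E+G)(32) = 59
Read each symbol's code off the tree from the root (left child = 0, right child = 1).

Codes:
  G: 11 (length 2)
  E: 10 (length 2)
  B: 0 (length 1)
Average code length: 91/59 = 1.5424 bits/symbol


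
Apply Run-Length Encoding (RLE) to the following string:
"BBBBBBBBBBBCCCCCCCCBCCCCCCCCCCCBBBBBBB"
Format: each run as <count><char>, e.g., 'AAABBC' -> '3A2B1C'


Scanning runs left to right:
  i=0: run of 'B' x 11 -> '11B'
  i=11: run of 'C' x 8 -> '8C'
  i=19: run of 'B' x 1 -> '1B'
  i=20: run of 'C' x 11 -> '11C'
  i=31: run of 'B' x 7 -> '7B'

RLE = 11B8C1B11C7B


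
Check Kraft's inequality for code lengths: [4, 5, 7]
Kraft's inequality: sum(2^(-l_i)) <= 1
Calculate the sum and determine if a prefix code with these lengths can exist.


Sum = 2^(-4) + 2^(-5) + 2^(-7)
    = 0.0625 + 0.03125 + 0.0078125
    = 13/128 = 0.1015625
Since 0.1015625 <= 1, Kraft's inequality IS satisfied.
A prefix code with these lengths CAN exist.

Kraft sum = 0.1015625. Satisfied.


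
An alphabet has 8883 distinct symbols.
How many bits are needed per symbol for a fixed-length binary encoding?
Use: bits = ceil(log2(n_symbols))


log2(8883) = 13.1168
Bracket: 2^13 = 8192 < 8883 <= 2^14 = 16384
So ceil(log2(8883)) = 14

bits = ceil(log2(8883)) = ceil(13.1168) = 14 bits


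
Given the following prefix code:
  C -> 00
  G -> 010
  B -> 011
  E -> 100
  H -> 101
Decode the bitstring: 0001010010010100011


Decoding step by step:
Bits 00 -> C
Bits 010 -> G
Bits 100 -> E
Bits 100 -> E
Bits 101 -> H
Bits 00 -> C
Bits 011 -> B


Decoded message: CGEEHCB


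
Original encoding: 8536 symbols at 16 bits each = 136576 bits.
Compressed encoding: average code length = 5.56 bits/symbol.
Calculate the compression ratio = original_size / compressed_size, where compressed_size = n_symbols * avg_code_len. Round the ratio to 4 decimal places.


original_size = n_symbols * orig_bits = 8536 * 16 = 136576 bits
compressed_size = n_symbols * avg_code_len = 8536 * 5.56 = 47460.16 bits
ratio = original_size / compressed_size = 136576 / 47460.16 = 2.8777

Compression ratio = 2.8777
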